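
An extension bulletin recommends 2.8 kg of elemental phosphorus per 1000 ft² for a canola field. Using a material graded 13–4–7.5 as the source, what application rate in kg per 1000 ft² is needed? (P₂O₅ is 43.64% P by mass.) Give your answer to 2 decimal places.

As P₂O₅: 2.8 / 0.4364 = 6.41613 kg per 1000 ft².
Product per 1000 ft² = 6.41613 / 4% = 160.403 kg.

160.40 kg of product per thousand sq ft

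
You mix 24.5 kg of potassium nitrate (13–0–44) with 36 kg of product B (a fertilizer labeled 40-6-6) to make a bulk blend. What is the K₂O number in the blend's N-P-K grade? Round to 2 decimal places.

Total mass = 24.5 + 36 = 60.5 kg.
K₂O mass = 44%×24.5 + 6%×36 = 12.94 kg.
% K₂O = 12.94 / 60.5 = 21.3884%.

21.39% K₂O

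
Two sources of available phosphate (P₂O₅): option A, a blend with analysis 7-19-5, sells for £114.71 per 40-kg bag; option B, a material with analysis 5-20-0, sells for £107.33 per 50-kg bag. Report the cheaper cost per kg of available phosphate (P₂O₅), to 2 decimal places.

option A: P₂O₅ per bag = 40 × 19% = 7.6 kg; cost = 114.71 / 7.6 = £15.0934/kg P₂O₅.
option B: P₂O₅ per bag = 50 × 20% = 10 kg; cost = 107.33 / 10 = £10.7330/kg P₂O₅.
option B is cheaper.

£10.73 per kg P₂O₅ (option B)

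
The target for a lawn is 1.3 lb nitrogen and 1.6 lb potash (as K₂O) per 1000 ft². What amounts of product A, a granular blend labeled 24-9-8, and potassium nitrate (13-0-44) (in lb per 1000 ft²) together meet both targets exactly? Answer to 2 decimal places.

Let a = lb of product A, b = lb of potassium nitrate (per 1000 ft²).
N: 0.24·a + 0.13·b = 1.3
K₂O: 0.08·a + 0.44·b = 1.6
Eliminate a: (row1) − 0.24/0.08·(row2) → -1.19·b = -3.5, so b = 2.94118.
Back-substitute: a = (1.3 − 0.13·2.94118) / 0.24 = 3.82353.

3.82 lb product A, 2.94 lb potassium nitrate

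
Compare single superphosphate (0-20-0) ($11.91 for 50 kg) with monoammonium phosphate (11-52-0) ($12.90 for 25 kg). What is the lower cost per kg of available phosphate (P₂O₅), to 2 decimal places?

$0.99 per kg P₂O₅ (monoammonium phosphate)

single superphosphate: P₂O₅ per bag = 50 × 20% = 10 kg; cost = 11.91 / 10 = $1.1910/kg P₂O₅.
monoammonium phosphate: P₂O₅ per bag = 25 × 52% = 13 kg; cost = 12.90 / 13 = $0.9923/kg P₂O₅.
monoammonium phosphate is cheaper.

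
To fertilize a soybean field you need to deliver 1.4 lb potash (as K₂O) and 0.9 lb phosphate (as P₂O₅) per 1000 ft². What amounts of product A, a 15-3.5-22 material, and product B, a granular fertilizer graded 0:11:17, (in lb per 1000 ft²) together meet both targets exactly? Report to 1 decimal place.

With a, b = lb per 1000 ft² of product A and product B:
K₂O: 0.22·a + 0.17·b = 1.4
P₂O₅: 0.035·a + 0.11·b = 0.9
Eliminate a: (row1) − 0.22/0.035·(row2) → -0.521429·b = -4.25714, so b = 8.16438.
Back-substitute: a = (1.4 − 0.17·8.16438) / 0.22 = 0.0547945.

0.1 lb product A, 8.2 lb product B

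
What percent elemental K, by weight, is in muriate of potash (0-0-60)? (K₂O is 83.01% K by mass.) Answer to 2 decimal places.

49.81% K

%K = 60 × 0.8301 = 49.806%.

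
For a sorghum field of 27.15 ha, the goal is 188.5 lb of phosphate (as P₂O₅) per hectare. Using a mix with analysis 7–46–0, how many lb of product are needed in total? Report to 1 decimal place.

11125.6 lb

Product per hectare = 188.5 / 46% = 409.783 lb.
Total product = 409.783 × 27.15 = 11125.598 lb.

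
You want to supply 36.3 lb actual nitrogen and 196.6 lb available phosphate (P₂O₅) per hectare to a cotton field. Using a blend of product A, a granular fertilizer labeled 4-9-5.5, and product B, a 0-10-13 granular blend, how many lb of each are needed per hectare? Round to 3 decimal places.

With a, b = lb per hectare of product A and product B:
N: 0.04·a + 0·b = 36.3
P₂O₅: 0.09·a + 0.1·b = 196.6
From row1: a = (36.3 − 0·b) / 0.04.
Into row2: 0.09·(36.3 − 0·b)/0.04 + 0.1·b = 196.6 → b = 1149.25, a = 907.5.

907.500 lb product A, 1149.250 lb product B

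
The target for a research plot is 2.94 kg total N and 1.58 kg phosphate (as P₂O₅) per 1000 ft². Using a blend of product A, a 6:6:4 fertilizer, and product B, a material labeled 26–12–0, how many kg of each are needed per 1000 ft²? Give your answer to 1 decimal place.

6.9 kg product A, 9.7 kg product B

Let a = kg of product A, b = kg of product B (per 1000 ft²).
N: 0.06·a + 0.26·b = 2.94
P₂O₅: 0.06·a + 0.12·b = 1.58
Eliminate a: (row1) − 0.06/0.06·(row2) → 0.14·b = 1.36, so b = 9.71429.
Back-substitute: a = (2.94 − 0.26·9.71429) / 0.06 = 6.90476.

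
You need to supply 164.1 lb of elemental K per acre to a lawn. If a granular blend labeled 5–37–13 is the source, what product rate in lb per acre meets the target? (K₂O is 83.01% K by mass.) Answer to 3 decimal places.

1520.669 lb of product per acre

As K₂O: 164.1 / 0.8301 = 197.687 lb per acre.
Product per acre = 197.687 / 13% = 1520.6694 lb.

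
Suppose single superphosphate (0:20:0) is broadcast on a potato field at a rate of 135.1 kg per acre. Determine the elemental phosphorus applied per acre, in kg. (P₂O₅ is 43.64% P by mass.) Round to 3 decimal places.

P₂O₅ per acre = 135.1 × 20% = 27.02 kg.
Elemental P = 27.02 × 0.4364 = 11.7915 kg per acre.

11.792 kg P per acre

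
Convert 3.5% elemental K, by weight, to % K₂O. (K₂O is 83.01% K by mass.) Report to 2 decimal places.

4.22% K₂O

%K₂O = 3.5 / 0.8301 = 4.21636%.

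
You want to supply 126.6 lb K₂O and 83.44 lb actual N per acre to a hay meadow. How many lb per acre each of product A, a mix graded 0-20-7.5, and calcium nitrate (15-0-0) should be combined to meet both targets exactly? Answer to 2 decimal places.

With a, b = lb per acre of product A and calcium nitrate:
K₂O: 0.075·a + 0·b = 126.6
N: 0·a + 0.15·b = 83.44
Solving simultaneously: a = 1688, b = 556.267.

1688.00 lb product A, 556.27 lb calcium nitrate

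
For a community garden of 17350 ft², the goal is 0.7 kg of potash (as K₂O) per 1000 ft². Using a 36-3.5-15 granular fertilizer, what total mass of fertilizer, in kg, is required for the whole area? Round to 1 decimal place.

81.0 kg

Product per 1000 ft² = 0.7 / 15% = 4.66667 kg.
Total product = 4.66667 × 17350 / 1000 = 80.9667 kg.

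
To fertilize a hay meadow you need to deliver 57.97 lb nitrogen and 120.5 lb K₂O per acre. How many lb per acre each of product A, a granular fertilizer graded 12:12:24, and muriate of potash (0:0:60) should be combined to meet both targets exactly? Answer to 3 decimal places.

483.083 lb product A, 7.600 lb muriate of potash

Per-acre balance (a = product A, b = muriate of potash):
N: 0.12·a + 0·b = 57.97
K₂O: 0.24·a + 0.6·b = 120.5
Solving simultaneously: a = 483.0833, b = 7.6.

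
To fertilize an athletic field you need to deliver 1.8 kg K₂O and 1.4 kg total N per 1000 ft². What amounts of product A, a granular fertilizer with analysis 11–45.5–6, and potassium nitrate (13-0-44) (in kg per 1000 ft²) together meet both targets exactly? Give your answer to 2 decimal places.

9.41 kg product A, 2.81 kg potassium nitrate

Let a = kg of product A, b = kg of potassium nitrate (per 1000 ft²).
K₂O: 0.06·a + 0.44·b = 1.8
N: 0.11·a + 0.13·b = 1.4
From row1: a = (1.8 − 0.44·b) / 0.06.
Into row2: 0.11·(1.8 − 0.44·b)/0.06 + 0.13·b = 1.4 → b = 2.80788, a = 9.40887.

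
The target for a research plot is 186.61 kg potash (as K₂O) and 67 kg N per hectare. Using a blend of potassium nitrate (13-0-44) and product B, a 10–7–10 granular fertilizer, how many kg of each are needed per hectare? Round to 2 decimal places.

With a, b = kg per hectare of potassium nitrate and product B:
K₂O: 0.44·a + 0.1·b = 186.61
N: 0.13·a + 0.1·b = 67
From row1: a = (186.61 − 0.1·b) / 0.44.
Into row2: 0.13·(186.61 − 0.1·b)/0.44 + 0.1·b = 67 → b = 168.4097, a = 385.839.

385.84 kg potassium nitrate, 168.41 kg product B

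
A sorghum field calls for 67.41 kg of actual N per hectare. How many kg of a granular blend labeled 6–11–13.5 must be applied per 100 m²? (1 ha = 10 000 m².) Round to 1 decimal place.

11.2 kg of product per hundred sq m

Product per hectare = 67.41 / 6% = 1123.5 kg.
Convert to per 100 m²: 1123.5 × 0.01 = 11.235 kg.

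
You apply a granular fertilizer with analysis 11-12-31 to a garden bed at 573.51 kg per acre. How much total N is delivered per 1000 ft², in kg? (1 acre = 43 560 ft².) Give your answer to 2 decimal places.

1.45 kg N per thousand sq ft

nitrogen per acre = 573.51 × 11% = 63.0861 kg.
Convert to per 1000 ft²: 63.0861 × 0.0229568 = 1.44826 kg.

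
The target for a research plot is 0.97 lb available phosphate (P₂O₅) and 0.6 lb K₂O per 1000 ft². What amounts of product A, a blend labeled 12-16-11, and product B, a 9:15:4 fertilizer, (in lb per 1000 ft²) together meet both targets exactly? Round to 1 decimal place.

5.1 lb product A, 1.1 lb product B

Per-1000 ft² balance (a = product A, b = product B):
P₂O₅: 0.16·a + 0.15·b = 0.97
K₂O: 0.11·a + 0.04·b = 0.6
Eliminate a: (row1) − 0.16/0.11·(row2) → 0.0918182·b = 0.0972727, so b = 1.05941.
Back-substitute: a = (0.97 − 0.15·1.05941) / 0.16 = 5.06931.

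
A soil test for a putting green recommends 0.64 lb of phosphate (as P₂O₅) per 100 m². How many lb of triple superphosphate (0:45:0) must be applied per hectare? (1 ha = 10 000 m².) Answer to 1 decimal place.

142.2 lb of product per hectare

Product per 100 m² = 0.64 / 45% = 1.42222 lb.
Convert to per hectare: 1.42222 × 100 = 142.222 lb.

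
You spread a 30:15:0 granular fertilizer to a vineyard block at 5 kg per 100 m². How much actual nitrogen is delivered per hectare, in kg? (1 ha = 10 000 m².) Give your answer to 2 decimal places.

150.00 kg N per hectare

nitrogen per 100 m² = 5 × 30% = 1.5 kg.
Convert to per hectare: 1.5 × 100 = 150 kg.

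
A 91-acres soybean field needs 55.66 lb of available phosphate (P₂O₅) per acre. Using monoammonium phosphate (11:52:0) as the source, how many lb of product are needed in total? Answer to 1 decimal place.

9740.5 lb

Product per acre = 55.66 / 52% = 107.038 lb.
Total product = 107.038 × 91 = 9740.5 lb.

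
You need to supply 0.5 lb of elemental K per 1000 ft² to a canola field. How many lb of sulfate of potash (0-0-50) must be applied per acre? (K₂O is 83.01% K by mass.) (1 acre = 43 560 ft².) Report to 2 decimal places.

52.48 lb of product per acre

As K₂O: 0.5 / 0.8301 = 0.602337 lb per 1000 ft².
Product per 1000 ft² = 0.602337 / 50% = 1.20467 lb.
Convert to per acre: 1.20467 × 43.56 = 52.4756 lb.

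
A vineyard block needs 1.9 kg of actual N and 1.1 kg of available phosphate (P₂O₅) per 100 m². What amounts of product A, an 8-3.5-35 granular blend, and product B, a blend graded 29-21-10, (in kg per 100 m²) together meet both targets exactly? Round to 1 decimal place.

Let a = kg of product A, b = kg of product B (per 100 m²).
N: 0.08·a + 0.29·b = 1.9
P₂O₅: 0.035·a + 0.21·b = 1.1
From row1: a = (1.9 − 0.29·b) / 0.08.
Into row2: 0.035·(1.9 − 0.29·b)/0.08 + 0.21·b = 1.1 → b = 3.23308, a = 12.0301.

12.0 kg product A, 3.2 kg product B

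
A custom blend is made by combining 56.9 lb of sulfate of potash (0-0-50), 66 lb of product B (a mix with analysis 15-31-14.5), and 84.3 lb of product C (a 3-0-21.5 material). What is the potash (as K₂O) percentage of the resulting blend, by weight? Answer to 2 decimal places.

27.10% K₂O

Total mass = 56.9 + 66 + 84.3 = 207.2 lb.
K₂O mass = 50%×56.9 + 14.5%×66 + 21.5%×84.3 = 56.1445 lb.
% K₂O = 56.1445 / 207.2 = 27.0968%.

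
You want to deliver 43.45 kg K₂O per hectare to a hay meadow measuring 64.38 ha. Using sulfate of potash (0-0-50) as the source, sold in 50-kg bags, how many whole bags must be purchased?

112 bags

Product per hectare = 43.45 / 50% = 86.9 kg.
Total product = 86.9 × 64.38 = 5594.62 kg.
Bags = ⌈5594.62 / 50⌉ = 112.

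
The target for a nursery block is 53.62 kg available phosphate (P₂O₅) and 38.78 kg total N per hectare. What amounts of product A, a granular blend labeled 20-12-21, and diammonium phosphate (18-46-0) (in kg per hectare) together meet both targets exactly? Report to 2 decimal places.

With a, b = kg per hectare of product A and diammonium phosphate:
P₂O₅: 0.12·a + 0.46·b = 53.62
N: 0.2·a + 0.18·b = 38.78
Eliminate b: (row1) − 0.46/0.18·(row2) → -0.391111·a = -45.4844, so a = 116.295.
Then b = (38.78 − 0.2·116.295) / 0.18 = 86.2273.

116.30 kg product A, 86.23 kg diammonium phosphate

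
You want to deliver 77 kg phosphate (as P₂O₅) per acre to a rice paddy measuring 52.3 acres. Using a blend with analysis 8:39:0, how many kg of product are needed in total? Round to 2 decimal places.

10325.90 kg

Product per acre = 77 / 39% = 197.436 kg.
Total product = 197.436 × 52.3 = 10325.897 kg.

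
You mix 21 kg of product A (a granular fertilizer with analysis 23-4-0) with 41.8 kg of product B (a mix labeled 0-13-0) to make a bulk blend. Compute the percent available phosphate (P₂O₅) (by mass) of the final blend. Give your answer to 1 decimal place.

10.0% P₂O₅

Total mass = 21 + 41.8 = 62.8 kg.
P₂O₅ mass = 4%×21 + 13%×41.8 = 6.274 kg.
% P₂O₅ = 6.274 / 62.8 = 9.99045%.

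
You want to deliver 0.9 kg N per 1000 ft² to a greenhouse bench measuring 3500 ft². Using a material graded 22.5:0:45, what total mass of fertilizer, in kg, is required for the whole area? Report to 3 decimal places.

14.000 kg

Product per 1000 ft² = 0.9 / 22.5% = 4 kg.
Total product = 4 × 3500 / 1000 = 14 kg.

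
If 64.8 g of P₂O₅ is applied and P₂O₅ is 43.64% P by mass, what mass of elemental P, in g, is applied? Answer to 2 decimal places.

28.28 g P

P = 64.8 × 0.4364 = 28.2787 g.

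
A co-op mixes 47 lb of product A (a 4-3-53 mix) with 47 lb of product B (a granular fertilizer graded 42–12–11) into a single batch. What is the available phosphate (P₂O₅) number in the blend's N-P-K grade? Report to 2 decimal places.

7.50% P₂O₅

Total mass = 47 + 47 = 94 lb.
P₂O₅ mass = 3%×47 + 12%×47 = 7.05 lb.
% P₂O₅ = 7.05 / 94 = 7.5%.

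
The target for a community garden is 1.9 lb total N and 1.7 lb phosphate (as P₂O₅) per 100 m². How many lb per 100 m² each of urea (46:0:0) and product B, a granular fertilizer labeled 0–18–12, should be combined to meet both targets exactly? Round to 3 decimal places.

Per-100 m² balance (a = urea, b = product B):
N: 0.46·a + 0·b = 1.9
P₂O₅: 0·a + 0.18·b = 1.7
Solving simultaneously: a = 4.13043, b = 9.44444.

4.130 lb urea, 9.444 lb product B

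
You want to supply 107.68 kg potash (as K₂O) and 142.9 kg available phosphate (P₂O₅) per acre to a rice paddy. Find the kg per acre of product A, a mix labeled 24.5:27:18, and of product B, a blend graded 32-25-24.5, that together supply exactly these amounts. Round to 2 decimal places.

382.53 kg product A, 158.47 kg product B

Per-acre balance (a = product A, b = product B):
K₂O: 0.18·a + 0.245·b = 107.68
P₂O₅: 0.27·a + 0.25·b = 142.9
Eliminate a: (row1) − 0.18/0.27·(row2) → 0.0783333·b = 12.4133, so b = 158.468.
Back-substitute: a = (107.68 − 0.245·158.468) / 0.18 = 382.5296.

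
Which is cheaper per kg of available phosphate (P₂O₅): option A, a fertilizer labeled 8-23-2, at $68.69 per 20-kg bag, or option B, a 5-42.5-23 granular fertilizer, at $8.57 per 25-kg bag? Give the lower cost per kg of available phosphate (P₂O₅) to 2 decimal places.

option A: P₂O₅ per bag = 20 × 23% = 4.6 kg; cost = 68.69 / 4.6 = $14.9326/kg P₂O₅.
option B: P₂O₅ per bag = 25 × 42.5% = 10.625 kg; cost = 8.57 / 10.625 = $0.8066/kg P₂O₅.
option B is cheaper.

$0.81 per kg P₂O₅ (option B)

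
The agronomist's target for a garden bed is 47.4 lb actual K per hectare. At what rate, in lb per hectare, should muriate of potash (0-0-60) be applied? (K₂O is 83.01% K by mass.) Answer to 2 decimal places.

As K₂O: 47.4 / 0.8301 = 57.1016 lb per hectare.
Product per hectare = 57.1016 / 60% = 95.1693 lb.

95.17 lb of product per hectare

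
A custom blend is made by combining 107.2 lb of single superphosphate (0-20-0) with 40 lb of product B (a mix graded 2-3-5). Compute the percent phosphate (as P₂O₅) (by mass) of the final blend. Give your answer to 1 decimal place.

Total mass = 107.2 + 40 = 147.2 lb.
P₂O₅ mass = 20%×107.2 + 3%×40 = 22.64 lb.
% P₂O₅ = 22.64 / 147.2 = 15.3804%.

15.4% P₂O₅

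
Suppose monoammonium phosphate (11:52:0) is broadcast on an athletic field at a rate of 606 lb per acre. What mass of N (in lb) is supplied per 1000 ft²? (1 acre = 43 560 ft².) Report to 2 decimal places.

1.53 lb N per thousand sq ft

nitrogen per acre = 606 × 11% = 66.66 lb.
Convert to per 1000 ft²: 66.66 × 0.0229568 = 1.5303 lb.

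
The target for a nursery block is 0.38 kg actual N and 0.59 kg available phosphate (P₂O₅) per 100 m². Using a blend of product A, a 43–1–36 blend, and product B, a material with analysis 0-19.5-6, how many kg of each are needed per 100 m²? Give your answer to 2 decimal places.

0.88 kg product A, 2.98 kg product B

Per-100 m² balance (a = product A, b = product B):
N: 0.43·a + 0·b = 0.38
P₂O₅: 0.01·a + 0.195·b = 0.59
From row1: a = (0.38 − 0·b) / 0.43.
Into row2: 0.01·(0.38 − 0·b)/0.43 + 0.195·b = 0.59 → b = 2.98032, a = 0.883721.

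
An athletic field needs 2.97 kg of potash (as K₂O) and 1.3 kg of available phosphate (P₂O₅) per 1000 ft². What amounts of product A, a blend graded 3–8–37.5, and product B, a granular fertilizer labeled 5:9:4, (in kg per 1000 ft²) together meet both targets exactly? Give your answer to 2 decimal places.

7.05 kg product A, 8.18 kg product B

Per-1000 ft² balance (a = product A, b = product B):
K₂O: 0.375·a + 0.04·b = 2.97
P₂O₅: 0.08·a + 0.09·b = 1.3
From row1: a = (2.97 − 0.04·b) / 0.375.
Into row2: 0.08·(2.97 − 0.04·b)/0.375 + 0.09·b = 1.3 → b = 8.18003, a = 7.04746.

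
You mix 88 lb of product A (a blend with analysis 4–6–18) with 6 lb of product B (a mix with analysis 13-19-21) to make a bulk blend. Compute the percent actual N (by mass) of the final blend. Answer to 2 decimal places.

4.57% N

Total mass = 88 + 6 = 94 lb.
N mass = 4%×88 + 13%×6 = 4.3 lb.
% N = 4.3 / 94 = 4.57447%.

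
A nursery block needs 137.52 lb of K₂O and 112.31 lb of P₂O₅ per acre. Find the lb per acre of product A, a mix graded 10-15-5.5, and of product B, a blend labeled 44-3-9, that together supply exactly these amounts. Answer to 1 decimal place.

Per-acre balance (a = product A, b = product B):
K₂O: 0.055·a + 0.09·b = 137.52
P₂O₅: 0.15·a + 0.03·b = 112.31
Eliminate b: (row1) − 0.09/0.03·(row2) → -0.395·a = -199.41, so a = 504.835.
Then b = (112.31 − 0.15·504.835) / 0.03 = 1219.49.

504.8 lb product A, 1219.5 lb product B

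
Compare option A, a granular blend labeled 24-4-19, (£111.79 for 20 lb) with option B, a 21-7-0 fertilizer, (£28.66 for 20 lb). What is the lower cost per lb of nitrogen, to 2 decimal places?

option A: N per bag = 20 × 24% = 4.8 lb; cost = 111.79 / 4.8 = £23.2896/lb N.
option B: N per bag = 20 × 21% = 4.2 lb; cost = 28.66 / 4.2 = £6.8238/lb N.
option B is cheaper.

£6.82 per lb N (option B)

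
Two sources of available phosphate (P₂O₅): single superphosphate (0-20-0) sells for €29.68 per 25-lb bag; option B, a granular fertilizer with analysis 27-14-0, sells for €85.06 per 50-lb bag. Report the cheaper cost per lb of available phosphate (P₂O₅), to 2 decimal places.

€5.94 per lb P₂O₅ (single superphosphate)

single superphosphate: P₂O₅ per bag = 25 × 20% = 5 lb; cost = 29.68 / 5 = €5.9360/lb P₂O₅.
option B: P₂O₅ per bag = 50 × 14% = 7 lb; cost = 85.06 / 7 = €12.1514/lb P₂O₅.
single superphosphate is cheaper.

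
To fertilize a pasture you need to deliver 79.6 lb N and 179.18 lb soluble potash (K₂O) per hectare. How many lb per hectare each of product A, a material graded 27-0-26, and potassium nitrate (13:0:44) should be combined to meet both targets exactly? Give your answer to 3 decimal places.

With a, b = lb per hectare of product A and potassium nitrate:
N: 0.27·a + 0.13·b = 79.6
K₂O: 0.26·a + 0.44·b = 179.18
Solving simultaneously: a = 138.0071, b = 325.6776.

138.007 lb product A, 325.678 lb potassium nitrate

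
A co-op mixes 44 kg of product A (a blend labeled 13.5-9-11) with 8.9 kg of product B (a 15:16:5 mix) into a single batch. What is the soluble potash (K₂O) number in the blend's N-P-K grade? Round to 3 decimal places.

Total mass = 44 + 8.9 = 52.9 kg.
K₂O mass = 11%×44 + 5%×8.9 = 5.285 kg.
% K₂O = 5.285 / 52.9 = 9.99055%.

9.991% K₂O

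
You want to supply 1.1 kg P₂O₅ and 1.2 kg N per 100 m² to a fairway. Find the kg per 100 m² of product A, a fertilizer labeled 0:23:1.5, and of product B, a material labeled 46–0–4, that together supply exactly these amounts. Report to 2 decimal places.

With a, b = kg per 100 m² of product A and product B:
P₂O₅: 0.23·a + 0·b = 1.1
N: 0·a + 0.46·b = 1.2
Solving simultaneously: a = 4.78261, b = 2.6087.

4.78 kg product A, 2.61 kg product B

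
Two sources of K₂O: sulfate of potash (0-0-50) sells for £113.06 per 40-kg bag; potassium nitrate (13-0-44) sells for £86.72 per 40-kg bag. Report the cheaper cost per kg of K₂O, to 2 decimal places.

sulfate of potash: K₂O per bag = 40 × 50% = 20 kg; cost = 113.06 / 20 = £5.6530/kg K₂O.
potassium nitrate: K₂O per bag = 40 × 44% = 17.6 kg; cost = 86.72 / 17.6 = £4.9273/kg K₂O.
potassium nitrate is cheaper.

£4.93 per kg K₂O (potassium nitrate)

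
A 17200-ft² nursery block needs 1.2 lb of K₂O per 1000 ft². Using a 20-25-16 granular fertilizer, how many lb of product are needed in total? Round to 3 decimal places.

Product per 1000 ft² = 1.2 / 16% = 7.5 lb.
Total product = 7.5 × 17200 / 1000 = 129 lb.

129.000 lb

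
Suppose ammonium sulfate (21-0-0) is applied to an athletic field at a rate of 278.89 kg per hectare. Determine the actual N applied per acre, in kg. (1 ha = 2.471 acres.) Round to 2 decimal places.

23.70 kg N per acre

nitrogen per hectare = 278.89 × 21% = 58.5669 kg.
Convert to per acre: 58.5669 × 0.404694 = 23.7017 kg.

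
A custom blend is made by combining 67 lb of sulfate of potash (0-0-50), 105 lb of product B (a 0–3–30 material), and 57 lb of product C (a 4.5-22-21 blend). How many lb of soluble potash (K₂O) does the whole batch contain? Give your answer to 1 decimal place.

77.0 lb K₂O

K₂O mass = 50%×67 + 30%×105 + 21%×57 = 76.97 lb.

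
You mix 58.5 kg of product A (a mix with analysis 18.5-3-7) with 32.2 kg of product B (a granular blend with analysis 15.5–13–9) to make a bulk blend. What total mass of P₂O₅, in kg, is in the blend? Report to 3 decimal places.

5.941 kg P₂O₅

P₂O₅ mass = 3%×58.5 + 13%×32.2 = 5.941 kg.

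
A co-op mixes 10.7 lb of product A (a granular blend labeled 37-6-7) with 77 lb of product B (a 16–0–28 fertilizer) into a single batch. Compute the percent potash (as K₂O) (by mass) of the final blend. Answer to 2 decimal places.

Total mass = 10.7 + 77 = 87.7 lb.
K₂O mass = 7%×10.7 + 28%×77 = 22.309 lb.
% K₂O = 22.309 / 87.7 = 25.4379%.

25.44% K₂O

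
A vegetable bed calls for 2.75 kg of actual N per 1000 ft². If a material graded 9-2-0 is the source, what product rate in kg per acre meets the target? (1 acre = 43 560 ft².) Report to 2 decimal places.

Product per 1000 ft² = 2.75 / 9% = 30.5556 kg.
Convert to per acre: 30.5556 × 43.56 = 1331 kg.

1331.00 kg of product per acre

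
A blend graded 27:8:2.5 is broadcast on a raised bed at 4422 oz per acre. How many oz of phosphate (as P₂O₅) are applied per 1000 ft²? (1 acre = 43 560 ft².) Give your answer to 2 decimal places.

P₂O₅ per acre = 4422 × 8% = 353.76 oz.
Convert to per 1000 ft²: 353.76 × 0.0229568 = 8.12121 oz.

8.12 oz P₂O₅ per thousand sq ft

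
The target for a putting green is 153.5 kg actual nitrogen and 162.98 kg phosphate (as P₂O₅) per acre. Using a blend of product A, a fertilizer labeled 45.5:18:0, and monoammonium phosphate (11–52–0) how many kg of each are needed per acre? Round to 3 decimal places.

Per-acre balance (a = product A, b = monoammonium phosphate):
N: 0.455·a + 0.11·b = 153.5
P₂O₅: 0.18·a + 0.52·b = 162.98
Eliminate b: (row1) − 0.11/0.52·(row2) → 0.416923·a = 119.023, so a = 285.4806.
Then b = (162.98 − 0.18·285.4806) / 0.52 = 214.6029.

285.481 kg product A, 214.603 kg monoammonium phosphate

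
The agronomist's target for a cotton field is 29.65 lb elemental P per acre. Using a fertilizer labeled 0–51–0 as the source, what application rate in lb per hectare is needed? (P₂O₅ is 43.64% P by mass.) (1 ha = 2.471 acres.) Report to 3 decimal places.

As P₂O₅: 29.65 / 0.4364 = 67.9423 lb per acre.
Product per acre = 67.9423 / 51% = 133.22 lb.
Convert to per hectare: 133.22 × 2.471 = 329.1869 lb.

329.187 lb of product per hectare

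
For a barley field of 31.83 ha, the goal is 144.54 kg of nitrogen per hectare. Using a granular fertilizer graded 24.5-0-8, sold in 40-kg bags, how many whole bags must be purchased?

470 bags

Product per hectare = 144.54 / 24.5% = 589.959 kg.
Total product = 589.959 × 31.83 = 18778.4 kg.
Bags = ⌈18778.4 / 40⌉ = 470.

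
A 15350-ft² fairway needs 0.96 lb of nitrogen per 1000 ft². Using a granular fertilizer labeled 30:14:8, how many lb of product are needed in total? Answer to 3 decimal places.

Product per 1000 ft² = 0.96 / 30% = 3.2 lb.
Total product = 3.2 × 15350 / 1000 = 49.12 lb.

49.120 lb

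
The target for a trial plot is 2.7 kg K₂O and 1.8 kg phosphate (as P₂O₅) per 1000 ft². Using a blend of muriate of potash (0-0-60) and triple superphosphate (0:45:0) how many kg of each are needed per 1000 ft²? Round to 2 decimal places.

4.50 kg muriate of potash, 4.00 kg triple superphosphate

Let a = kg of muriate of potash, b = kg of triple superphosphate (per 1000 ft²).
K₂O: 0.6·a + 0·b = 2.7
P₂O₅: 0·a + 0.45·b = 1.8
Solving simultaneously: a = 4.5, b = 4.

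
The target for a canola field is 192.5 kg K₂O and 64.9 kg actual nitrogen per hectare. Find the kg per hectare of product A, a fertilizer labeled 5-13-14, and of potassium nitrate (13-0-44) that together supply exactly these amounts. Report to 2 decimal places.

With a, b = kg per hectare of product A and potassium nitrate:
K₂O: 0.14·a + 0.44·b = 192.5
N: 0.05·a + 0.13·b = 64.9
Eliminate b: (row1) − 0.44/0.13·(row2) → -0.0292308·a = -27.1615, so a = 929.211.
Then b = (64.9 − 0.05·929.211) / 0.13 = 141.842.

929.21 kg product A, 141.84 kg potassium nitrate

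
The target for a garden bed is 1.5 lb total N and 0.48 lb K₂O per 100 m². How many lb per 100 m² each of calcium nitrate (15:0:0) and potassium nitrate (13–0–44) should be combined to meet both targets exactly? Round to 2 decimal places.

Per-100 m² balance (a = calcium nitrate, b = potassium nitrate):
N: 0.15·a + 0.13·b = 1.5
K₂O: 0·a + 0.44·b = 0.48
Solving simultaneously: a = 9.05455, b = 1.09091.

9.05 lb calcium nitrate, 1.09 lb potassium nitrate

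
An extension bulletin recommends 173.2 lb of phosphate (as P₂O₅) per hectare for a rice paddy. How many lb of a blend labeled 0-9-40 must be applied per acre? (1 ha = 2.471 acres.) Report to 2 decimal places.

778.81 lb of product per acre

Product per hectare = 173.2 / 9% = 1924.44 lb.
Convert to per acre: 1924.44 × 0.404694 = 778.812 lb.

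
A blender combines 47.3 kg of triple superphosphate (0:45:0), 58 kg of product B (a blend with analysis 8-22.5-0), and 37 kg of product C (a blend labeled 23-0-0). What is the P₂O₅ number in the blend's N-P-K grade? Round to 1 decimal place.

Total mass = 47.3 + 58 + 37 = 142.3 kg.
P₂O₅ mass = 45%×47.3 + 22.5%×58 + 0%×37 = 34.335 kg.
% P₂O₅ = 34.335 / 142.3 = 24.1286%.

24.1% P₂O₅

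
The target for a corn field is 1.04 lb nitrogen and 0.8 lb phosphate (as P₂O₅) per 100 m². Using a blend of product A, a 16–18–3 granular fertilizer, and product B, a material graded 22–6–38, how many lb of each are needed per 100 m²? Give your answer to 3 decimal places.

3.787 lb product A, 1.973 lb product B

With a, b = lb per 100 m² of product A and product B:
N: 0.16·a + 0.22·b = 1.04
P₂O₅: 0.18·a + 0.06·b = 0.8
From row1: a = (1.04 − 0.22·b) / 0.16.
Into row2: 0.18·(1.04 − 0.22·b)/0.16 + 0.06·b = 0.8 → b = 1.97333, a = 3.78667.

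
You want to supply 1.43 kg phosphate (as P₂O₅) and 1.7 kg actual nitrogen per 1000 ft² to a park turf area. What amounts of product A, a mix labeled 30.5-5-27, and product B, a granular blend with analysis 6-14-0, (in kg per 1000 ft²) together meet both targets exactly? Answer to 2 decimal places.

3.83 kg product A, 8.85 kg product B

Let a = kg of product A, b = kg of product B (per 1000 ft²).
P₂O₅: 0.05·a + 0.14·b = 1.43
N: 0.305·a + 0.06·b = 1.7
Solving simultaneously: a = 3.83375, b = 8.84509.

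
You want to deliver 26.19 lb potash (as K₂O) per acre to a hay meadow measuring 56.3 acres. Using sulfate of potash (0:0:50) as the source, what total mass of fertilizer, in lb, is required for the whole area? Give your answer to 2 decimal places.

2948.99 lb

Product per acre = 26.19 / 50% = 52.38 lb.
Total product = 52.38 × 56.3 = 2948.994 lb.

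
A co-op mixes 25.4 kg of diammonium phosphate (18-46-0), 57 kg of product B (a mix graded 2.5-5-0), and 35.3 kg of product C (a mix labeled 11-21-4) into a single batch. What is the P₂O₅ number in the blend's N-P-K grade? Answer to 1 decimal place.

18.6% P₂O₅

Total mass = 25.4 + 57 + 35.3 = 117.7 kg.
P₂O₅ mass = 46%×25.4 + 5%×57 + 21%×35.3 = 21.947 kg.
% P₂O₅ = 21.947 / 117.7 = 18.6466%.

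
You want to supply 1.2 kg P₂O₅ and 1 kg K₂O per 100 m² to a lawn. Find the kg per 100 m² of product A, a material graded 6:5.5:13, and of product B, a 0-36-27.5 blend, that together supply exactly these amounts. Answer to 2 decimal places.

Per-100 m² balance (a = product A, b = product B):
P₂O₅: 0.055·a + 0.36·b = 1.2
K₂O: 0.13·a + 0.275·b = 1
Eliminate a: (row1) − 0.055/0.13·(row2) → 0.243654·b = 0.776923, so b = 3.18863.
Back-substitute: a = (1.2 − 0.36·3.18863) / 0.055 = 0.947119.

0.95 kg product A, 3.19 kg product B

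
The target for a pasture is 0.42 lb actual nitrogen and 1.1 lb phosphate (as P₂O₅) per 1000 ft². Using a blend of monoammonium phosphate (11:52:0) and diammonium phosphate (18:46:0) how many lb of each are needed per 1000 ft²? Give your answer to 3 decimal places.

0.112 lb monoammonium phosphate, 2.265 lb diammonium phosphate

Per-1000 ft² balance (a = monoammonium phosphate, b = diammonium phosphate):
N: 0.11·a + 0.18·b = 0.42
P₂O₅: 0.52·a + 0.46·b = 1.1
From row1: a = (0.42 − 0.18·b) / 0.11.
Into row2: 0.52·(0.42 − 0.18·b)/0.11 + 0.46·b = 1.1 → b = 2.26512, a = 0.111628.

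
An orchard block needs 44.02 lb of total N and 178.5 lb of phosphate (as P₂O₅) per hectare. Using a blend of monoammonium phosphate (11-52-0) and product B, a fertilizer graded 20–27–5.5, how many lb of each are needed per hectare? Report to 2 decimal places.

Per-hectare balance (a = monoammonium phosphate, b = product B):
N: 0.11·a + 0.2·b = 44.02
P₂O₅: 0.52·a + 0.27·b = 178.5
Eliminate b: (row1) − 0.2/0.27·(row2) → -0.275185·a = -88.2022, so a = 320.5195.
Then b = (178.5 − 0.52·320.5195) / 0.27 = 43.8143.

320.52 lb monoammonium phosphate, 43.81 lb product B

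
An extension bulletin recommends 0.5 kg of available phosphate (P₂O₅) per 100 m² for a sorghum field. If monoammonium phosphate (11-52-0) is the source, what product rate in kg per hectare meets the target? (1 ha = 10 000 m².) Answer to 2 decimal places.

Product per 100 m² = 0.5 / 52% = 0.961538 kg.
Convert to per hectare: 0.961538 × 100 = 96.1538 kg.

96.15 kg of product per hectare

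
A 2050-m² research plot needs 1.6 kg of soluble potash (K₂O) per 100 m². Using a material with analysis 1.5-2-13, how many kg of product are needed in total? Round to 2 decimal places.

252.31 kg

Product per 100 m² = 1.6 / 13% = 12.3077 kg.
Total product = 12.3077 × 2050 / 100 = 252.308 kg.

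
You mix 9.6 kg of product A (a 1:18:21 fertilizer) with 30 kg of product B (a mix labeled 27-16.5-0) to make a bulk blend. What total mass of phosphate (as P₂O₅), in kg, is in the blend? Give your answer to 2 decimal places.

6.68 kg P₂O₅

P₂O₅ mass = 18%×9.6 + 16.5%×30 = 6.678 kg.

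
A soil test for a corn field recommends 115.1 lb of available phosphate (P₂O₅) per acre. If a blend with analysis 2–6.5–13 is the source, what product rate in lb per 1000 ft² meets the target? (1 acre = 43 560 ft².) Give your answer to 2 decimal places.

40.65 lb of product per thousand sq ft

Product per acre = 115.1 / 6.5% = 1770.77 lb.
Convert to per 1000 ft²: 1770.77 × 0.0229568 = 40.6513 lb.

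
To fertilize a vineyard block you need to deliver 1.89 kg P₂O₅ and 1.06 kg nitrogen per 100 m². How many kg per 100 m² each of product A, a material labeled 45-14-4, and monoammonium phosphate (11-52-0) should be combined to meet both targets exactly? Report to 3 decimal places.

Per-100 m² balance (a = product A, b = monoammonium phosphate):
P₂O₅: 0.14·a + 0.52·b = 1.89
N: 0.45·a + 0.11·b = 1.06
Solving simultaneously: a = 1.57045, b = 3.2118.

1.570 kg product A, 3.212 kg monoammonium phosphate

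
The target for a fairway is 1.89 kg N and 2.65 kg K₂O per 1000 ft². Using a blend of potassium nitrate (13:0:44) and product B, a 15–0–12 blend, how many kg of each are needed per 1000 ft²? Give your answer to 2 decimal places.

3.39 kg potassium nitrate, 9.66 kg product B

Per-1000 ft² balance (a = potassium nitrate, b = product B):
N: 0.13·a + 0.15·b = 1.89
K₂O: 0.44·a + 0.12·b = 2.65
Solving simultaneously: a = 3.3869, b = 9.66468.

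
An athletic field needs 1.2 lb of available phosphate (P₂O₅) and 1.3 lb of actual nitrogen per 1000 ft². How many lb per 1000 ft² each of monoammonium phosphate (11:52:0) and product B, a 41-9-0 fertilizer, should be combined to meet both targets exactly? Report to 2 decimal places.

1.84 lb monoammonium phosphate, 2.68 lb product B

With a, b = lb per 1000 ft² of monoammonium phosphate and product B:
P₂O₅: 0.52·a + 0.09·b = 1.2
N: 0.11·a + 0.41·b = 1.3
From row1: a = (1.2 − 0.09·b) / 0.52.
Into row2: 0.11·(1.2 − 0.09·b)/0.52 + 0.41·b = 1.3 → b = 2.67585, a = 1.84456.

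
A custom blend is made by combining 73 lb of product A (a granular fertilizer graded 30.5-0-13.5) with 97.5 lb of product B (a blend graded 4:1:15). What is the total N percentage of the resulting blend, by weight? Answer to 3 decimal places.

15.346% N

Total mass = 73 + 97.5 = 170.5 lb.
N mass = 30.5%×73 + 4%×97.5 = 26.165 lb.
% N = 26.165 / 170.5 = 15.34604%.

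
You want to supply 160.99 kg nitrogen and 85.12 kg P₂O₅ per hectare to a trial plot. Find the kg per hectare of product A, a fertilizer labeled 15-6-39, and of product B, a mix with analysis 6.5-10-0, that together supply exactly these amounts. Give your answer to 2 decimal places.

951.91 kg product A, 280.05 kg product B

Let a = kg of product A, b = kg of product B (per hectare).
N: 0.15·a + 0.065·b = 160.99
P₂O₅: 0.06·a + 0.1·b = 85.12
Eliminate a: (row1) − 0.15/0.06·(row2) → -0.185·b = -51.81, so b = 280.054.
Back-substitute: a = (160.99 − 0.065·280.054) / 0.15 = 951.9099.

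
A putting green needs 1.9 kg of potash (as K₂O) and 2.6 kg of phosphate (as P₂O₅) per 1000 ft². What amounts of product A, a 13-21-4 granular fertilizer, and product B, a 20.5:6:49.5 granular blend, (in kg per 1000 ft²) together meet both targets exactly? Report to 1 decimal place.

Let a = kg of product A, b = kg of product B (per 1000 ft²).
K₂O: 0.04·a + 0.495·b = 1.9
P₂O₅: 0.21·a + 0.06·b = 2.6
Eliminate a: (row1) − 0.04/0.21·(row2) → 0.483571·b = 1.40476, so b = 2.90497.
Back-substitute: a = (1.9 − 0.495·2.90497) / 0.04 = 11.551.

11.6 kg product A, 2.9 kg product B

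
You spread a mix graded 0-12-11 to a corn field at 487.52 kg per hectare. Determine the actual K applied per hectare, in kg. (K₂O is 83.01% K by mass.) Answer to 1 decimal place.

K₂O per hectare = 487.52 × 11% = 53.6272 kg.
Elemental K = 53.6272 × 0.8301 = 44.5159 kg per hectare.

44.5 kg K per hectare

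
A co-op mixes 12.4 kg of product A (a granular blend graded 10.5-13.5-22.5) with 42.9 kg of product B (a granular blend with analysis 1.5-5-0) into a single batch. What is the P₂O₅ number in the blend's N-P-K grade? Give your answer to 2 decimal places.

Total mass = 12.4 + 42.9 = 55.3 kg.
P₂O₅ mass = 13.5%×12.4 + 5%×42.9 = 3.819 kg.
% P₂O₅ = 3.819 / 55.3 = 6.90597%.

6.91% P₂O₅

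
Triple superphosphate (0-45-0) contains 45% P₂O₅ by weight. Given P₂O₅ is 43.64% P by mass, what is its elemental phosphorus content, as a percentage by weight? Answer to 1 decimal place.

19.6% P

%P = 45 × 0.4364 = 19.638%.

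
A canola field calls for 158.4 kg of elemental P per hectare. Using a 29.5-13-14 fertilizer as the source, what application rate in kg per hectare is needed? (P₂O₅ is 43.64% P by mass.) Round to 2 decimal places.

As P₂O₅: 158.4 / 0.4364 = 362.97 kg per hectare.
Product per hectare = 362.97 / 13% = 2792.075 kg.

2792.08 kg of product per hectare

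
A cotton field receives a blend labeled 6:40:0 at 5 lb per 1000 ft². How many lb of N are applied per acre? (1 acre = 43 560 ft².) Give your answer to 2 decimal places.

nitrogen per 1000 ft² = 5 × 6% = 0.3 lb.
Convert to per acre: 0.3 × 43.56 = 13.068 lb.

13.07 lb N per acre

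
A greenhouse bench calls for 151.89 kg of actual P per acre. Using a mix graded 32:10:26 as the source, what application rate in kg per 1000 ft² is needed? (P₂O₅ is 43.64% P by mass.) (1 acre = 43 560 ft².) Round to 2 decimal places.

As P₂O₅: 151.89 / 0.4364 = 348.052 kg per acre.
Product per acre = 348.052 / 10% = 3480.52 kg.
Convert to per 1000 ft²: 3480.52 × 0.0229568 = 79.9018 kg.

79.90 kg of product per thousand sq ft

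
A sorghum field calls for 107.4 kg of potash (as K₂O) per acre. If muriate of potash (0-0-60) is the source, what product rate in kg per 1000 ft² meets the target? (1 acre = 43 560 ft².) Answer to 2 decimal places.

4.11 kg of product per thousand sq ft

Product per acre = 107.4 / 60% = 179 kg.
Convert to per 1000 ft²: 179 × 0.0229568 = 4.10927 kg.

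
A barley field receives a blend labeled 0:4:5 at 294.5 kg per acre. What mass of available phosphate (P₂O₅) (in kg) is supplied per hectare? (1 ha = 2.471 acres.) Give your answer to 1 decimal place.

P₂O₅ per acre = 294.5 × 4% = 11.78 kg.
Convert to per hectare: 11.78 × 2.471 = 29.1084 kg.

29.1 kg P₂O₅ per hectare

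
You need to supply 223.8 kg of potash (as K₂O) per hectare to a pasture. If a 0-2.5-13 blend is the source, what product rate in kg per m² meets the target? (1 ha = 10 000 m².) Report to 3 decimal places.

Product per hectare = 223.8 / 13% = 1721.54 kg.
Convert to per m²: 1721.54 × 0.0001 = 0.172154 kg.

0.172 kg of product per sq m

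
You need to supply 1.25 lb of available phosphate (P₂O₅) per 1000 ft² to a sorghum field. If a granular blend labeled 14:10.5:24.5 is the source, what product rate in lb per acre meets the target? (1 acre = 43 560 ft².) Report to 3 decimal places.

518.571 lb of product per acre

Product per 1000 ft² = 1.25 / 10.5% = 11.9048 lb.
Convert to per acre: 11.9048 × 43.56 = 518.5714 lb.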